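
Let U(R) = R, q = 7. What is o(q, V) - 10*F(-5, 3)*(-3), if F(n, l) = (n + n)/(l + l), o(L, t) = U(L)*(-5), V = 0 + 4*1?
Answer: -85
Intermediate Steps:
V = 4 (V = 0 + 4 = 4)
o(L, t) = -5*L (o(L, t) = L*(-5) = -5*L)
F(n, l) = n/l (F(n, l) = (2*n)/((2*l)) = (2*n)*(1/(2*l)) = n/l)
o(q, V) - 10*F(-5, 3)*(-3) = -5*7 - 10*(-5/3)*(-3) = -35 - 10*(-5*⅓)*(-3) = -35 - (-50)*(-3)/3 = -35 - 10*5 = -35 - 50 = -85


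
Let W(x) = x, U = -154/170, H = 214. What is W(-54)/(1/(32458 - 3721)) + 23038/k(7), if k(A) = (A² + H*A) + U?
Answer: -101966115667/65709 ≈ -1.5518e+6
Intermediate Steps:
U = -77/85 (U = -154*1/170 = -77/85 ≈ -0.90588)
k(A) = -77/85 + A² + 214*A (k(A) = (A² + 214*A) - 77/85 = -77/85 + A² + 214*A)
W(-54)/(1/(32458 - 3721)) + 23038/k(7) = -54/(1/(32458 - 3721)) + 23038/(-77/85 + 7² + 214*7) = -54/(1/28737) + 23038/(-77/85 + 49 + 1498) = -54/1/28737 + 23038/(131418/85) = -54*28737 + 23038*(85/131418) = -1551798 + 979115/65709 = -101966115667/65709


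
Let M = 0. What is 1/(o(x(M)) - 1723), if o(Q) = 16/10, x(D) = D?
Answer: -5/8607 ≈ -0.00058092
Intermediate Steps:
o(Q) = 8/5 (o(Q) = 16*(1/10) = 8/5)
1/(o(x(M)) - 1723) = 1/(8/5 - 1723) = 1/(-8607/5) = -5/8607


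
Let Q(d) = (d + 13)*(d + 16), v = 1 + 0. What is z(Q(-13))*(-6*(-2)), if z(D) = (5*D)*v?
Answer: 0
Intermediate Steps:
v = 1
Q(d) = (13 + d)*(16 + d)
z(D) = 5*D (z(D) = (5*D)*1 = 5*D)
z(Q(-13))*(-6*(-2)) = (5*(208 + (-13)² + 29*(-13)))*(-6*(-2)) = (5*(208 + 169 - 377))*12 = (5*0)*12 = 0*12 = 0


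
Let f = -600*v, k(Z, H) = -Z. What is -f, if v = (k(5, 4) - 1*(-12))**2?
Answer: 29400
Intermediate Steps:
v = 49 (v = (-1*5 - 1*(-12))**2 = (-5 + 12)**2 = 7**2 = 49)
f = -29400 (f = -600*49 = -29400)
-f = -1*(-29400) = 29400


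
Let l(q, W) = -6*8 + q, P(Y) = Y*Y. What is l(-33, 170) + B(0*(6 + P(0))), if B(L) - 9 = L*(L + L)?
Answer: -72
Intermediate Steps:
P(Y) = Y**2
l(q, W) = -48 + q
B(L) = 9 + 2*L**2 (B(L) = 9 + L*(L + L) = 9 + L*(2*L) = 9 + 2*L**2)
l(-33, 170) + B(0*(6 + P(0))) = (-48 - 33) + (9 + 2*(0*(6 + 0**2))**2) = -81 + (9 + 2*(0*(6 + 0))**2) = -81 + (9 + 2*(0*6)**2) = -81 + (9 + 2*0**2) = -81 + (9 + 2*0) = -81 + (9 + 0) = -81 + 9 = -72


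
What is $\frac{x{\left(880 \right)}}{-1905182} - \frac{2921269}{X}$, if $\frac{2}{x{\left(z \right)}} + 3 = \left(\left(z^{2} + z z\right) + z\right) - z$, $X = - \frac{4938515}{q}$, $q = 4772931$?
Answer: $\frac{20571107743255954503473338}{7286137285580084905} \approx 2.8233 \cdot 10^{6}$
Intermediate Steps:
$X = - \frac{4938515}{4772931} \approx -1.0347$
$x{\left(z \right)} = \frac{2}{-3 + 2 z^{2}}$ ($x{\left(z \right)} = \frac{2}{-3 - \left(- z^{2} - z z\right)} = \frac{2}{-3 + \left(\left(\left(z^{2} + z^{2}\right) + z\right) - z\right)} = \frac{2}{-3 + \left(\left(2 z^{2} + z\right) - z\right)} = \frac{2}{-3 + \left(\left(z + 2 z^{2}\right) - z\right)} = \frac{2}{-3 + 2 z^{2}}$)
$\frac{x{\left(880 \right)}}{-1905182} - \frac{2921269}{X} = \frac{2 \frac{1}{-3 + 2 \cdot 880^{2}}}{-1905182} - \frac{2921269}{- \frac{4938515}{4772931}} = \frac{2}{-3 + 2 \cdot 774400} \left(- \frac{1}{1905182}\right) - - \frac{13943015369439}{4938515} = \frac{2}{-3 + 1548800} \left(- \frac{1}{1905182}\right) + \frac{13943015369439}{4938515} = \frac{2}{1548797} \left(- \frac{1}{1905182}\right) + \frac{13943015369439}{4938515} = - \frac{1}{1475370083027} + \frac{13943015369439}{4938515} = \frac{20571107743255954503473338}{7286137285580084905}$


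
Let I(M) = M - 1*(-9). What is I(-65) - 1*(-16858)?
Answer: 16802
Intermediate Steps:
I(M) = 9 + M (I(M) = M + 9 = 9 + M)
I(-65) - 1*(-16858) = (9 - 65) - 1*(-16858) = -56 + 16858 = 16802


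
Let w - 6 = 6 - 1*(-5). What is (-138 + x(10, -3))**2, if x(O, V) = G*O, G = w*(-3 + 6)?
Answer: 138384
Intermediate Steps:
w = 17 (w = 6 + (6 - 1*(-5)) = 6 + (6 + 5) = 6 + 11 = 17)
G = 51 (G = 17*(-3 + 6) = 17*3 = 51)
x(O, V) = 51*O
(-138 + x(10, -3))**2 = (-138 + 51*10)**2 = (-138 + 510)**2 = 372**2 = 138384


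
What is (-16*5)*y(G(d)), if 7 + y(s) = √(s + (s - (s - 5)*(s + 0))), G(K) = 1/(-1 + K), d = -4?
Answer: 560 - 96*I ≈ 560.0 - 96.0*I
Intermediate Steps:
y(s) = -7 + √(2*s - s*(-5 + s)) (y(s) = -7 + √(s + (s - (s - 5)*(s + 0))) = -7 + √(s + (s - (-5 + s)*s)) = -7 + √(s + (s - s*(-5 + s))) = -7 + √(2*s - s*(-5 + s)))
(-16*5)*y(G(d)) = (-16*5)*(-7 + √((7 - 1/(-1 - 4))/(-1 - 4))) = -80*(-7 + √((7 - 1/(-5))/(-5))) = -80*(-7 + √(-(7 - 1*(-⅕))/5)) = -80*(-7 + √(-(7 + ⅕)/5)) = -80*(-7 + √(-⅕*36/5)) = -80*(-7 + √(-36/25)) = -80*(-7 + 6*I/5) = 560 - 96*I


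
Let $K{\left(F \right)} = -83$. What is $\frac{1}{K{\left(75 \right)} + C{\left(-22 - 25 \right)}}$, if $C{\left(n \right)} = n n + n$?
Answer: $\frac{1}{2079} \approx 0.000481$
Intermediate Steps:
$C{\left(n \right)} = n + n^{2}$ ($C{\left(n \right)} = n^{2} + n = n + n^{2}$)
$\frac{1}{K{\left(75 \right)} + C{\left(-22 - 25 \right)}} = \frac{1}{-83 + \left(-22 - 25\right) \left(1 - 47\right)} = \frac{1}{-83 - 47 \left(1 - 47\right)} = \frac{1}{-83 - -2162} = \frac{1}{-83 + 2162} = \frac{1}{2079}$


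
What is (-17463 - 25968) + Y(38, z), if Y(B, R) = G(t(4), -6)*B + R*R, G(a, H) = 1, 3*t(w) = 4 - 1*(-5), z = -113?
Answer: -30624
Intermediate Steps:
t(w) = 3 (t(w) = (4 - 1*(-5))/3 = (4 + 5)/3 = (⅓)*9 = 3)
Y(B, R) = B + R² (Y(B, R) = 1*B + R*R = B + R²)
(-17463 - 25968) + Y(38, z) = (-17463 - 25968) + (38 + (-113)²) = -43431 + (38 + 12769) = -43431 + 12807 = -30624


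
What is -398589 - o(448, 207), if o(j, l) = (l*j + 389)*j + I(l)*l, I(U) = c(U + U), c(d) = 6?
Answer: -42119831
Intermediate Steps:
I(U) = 6
o(j, l) = 6*l + j*(389 + j*l) (o(j, l) = (l*j + 389)*j + 6*l = (j*l + 389)*j + 6*l = (389 + j*l)*j + 6*l = j*(389 + j*l) + 6*l = 6*l + j*(389 + j*l))
-398589 - o(448, 207) = -398589 - (6*207 + 389*448 + 207*448²) = -398589 - (1242 + 174272 + 207*200704) = -398589 - (1242 + 174272 + 41545728) = -398589 - 1*41721242 = -398589 - 41721242 = -42119831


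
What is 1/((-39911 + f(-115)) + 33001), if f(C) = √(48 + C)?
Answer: -6910/47748167 - I*√67/47748167 ≈ -0.00014472 - 1.7143e-7*I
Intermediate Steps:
1/((-39911 + f(-115)) + 33001) = 1/((-39911 + √(48 - 115)) + 33001) = 1/((-39911 + √(-67)) + 33001) = 1/((-39911 + I*√67) + 33001) = 1/(-6910 + I*√67)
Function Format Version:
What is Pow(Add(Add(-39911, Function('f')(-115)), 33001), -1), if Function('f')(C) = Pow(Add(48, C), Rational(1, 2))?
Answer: Add(Rational(-6910, 47748167), Mul(Rational(-1, 47748167), I, Pow(67, Rational(1, 2)))) ≈ Add(-0.00014472, Mul(-1.7143e-7, I))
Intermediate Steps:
Pow(Add(Add(-39911, Function('f')(-115)), 33001), -1) = Pow(Add(Add(-39911, Pow(Add(48, -115), Rational(1, 2))), 33001), -1) = Pow(Add(Add(-39911, Pow(-67, Rational(1, 2))), 33001), -1) = Pow(Add(Add(-39911, Mul(I, Pow(67, Rational(1, 2)))), 33001), -1) = Pow(Add(-6910, Mul(I, Pow(67, Rational(1, 2)))), -1)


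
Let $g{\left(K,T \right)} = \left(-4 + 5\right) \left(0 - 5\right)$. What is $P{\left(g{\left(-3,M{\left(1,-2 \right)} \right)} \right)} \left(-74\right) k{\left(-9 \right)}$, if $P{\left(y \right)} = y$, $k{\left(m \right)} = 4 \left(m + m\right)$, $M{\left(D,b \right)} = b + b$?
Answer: $-26640$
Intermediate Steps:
$M{\left(D,b \right)} = 2 b$
$g{\left(K,T \right)} = -5$ ($g{\left(K,T \right)} = 1 \left(-5\right) = -5$)
$k{\left(m \right)} = 8 m$ ($k{\left(m \right)} = 4 \cdot 2 m = 8 m$)
$P{\left(g{\left(-3,M{\left(1,-2 \right)} \right)} \right)} \left(-74\right) k{\left(-9 \right)} = \left(-5\right) \left(-74\right) 8 \left(-9\right) = 370 \left(-72\right) = -26640$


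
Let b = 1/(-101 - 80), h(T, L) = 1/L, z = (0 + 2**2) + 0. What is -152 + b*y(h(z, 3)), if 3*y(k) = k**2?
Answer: -742825/4887 ≈ -152.00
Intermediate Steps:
z = 4 (z = (0 + 4) + 0 = 4 + 0 = 4)
h(T, L) = 1/L
b = -1/181 (b = 1/(-181) = -1/181 ≈ -0.0055249)
y(k) = k**2/3
-152 + b*y(h(z, 3)) = -152 - (1/3)**2/543 = -152 - 1/(543*9) = -152 - 1/181*1/27 = -152 - 1/4887 = -742825/4887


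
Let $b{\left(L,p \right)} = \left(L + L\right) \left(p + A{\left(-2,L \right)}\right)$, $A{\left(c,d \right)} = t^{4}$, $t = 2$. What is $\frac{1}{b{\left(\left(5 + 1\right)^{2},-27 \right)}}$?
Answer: $- \frac{1}{792} \approx -0.0012626$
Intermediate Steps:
$A{\left(c,d \right)} = 16$ ($A{\left(c,d \right)} = 2^{4} = 16$)
$b{\left(L,p \right)} = 2 L \left(16 + p\right)$ ($b{\left(L,p \right)} = \left(L + L\right) \left(p + 16\right) = 2 L \left(16 + p\right)$)
$\frac{1}{b{\left(\left(5 + 1\right)^{2},-27 \right)}} = \frac{1}{2 \left(5 + 1\right)^{2} \left(16 - 27\right)} = \frac{1}{2 \cdot 6^{2} \left(-11\right)} = \frac{1}{2 \cdot 36 \left(-11\right)} = \frac{1}{-792} = - \frac{1}{792}$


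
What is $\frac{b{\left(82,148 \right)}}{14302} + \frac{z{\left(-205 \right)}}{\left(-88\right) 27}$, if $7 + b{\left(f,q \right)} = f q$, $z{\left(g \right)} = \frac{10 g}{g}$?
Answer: $\frac{7168871}{8495388} \approx 0.84385$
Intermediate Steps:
$z{\left(g \right)} = 10$
$b{\left(f,q \right)} = -7 + f q$
$\frac{b{\left(82,148 \right)}}{14302} + \frac{z{\left(-205 \right)}}{\left(-88\right) 27} = \frac{-7 + 82 \cdot 148}{14302} + \frac{10}{\left(-88\right) 27} = \left(-7 + 12136\right) \frac{1}{14302} + \frac{10}{-2376} = 12129 \cdot \frac{1}{14302} + 10 \left(- \frac{1}{2376}\right) = \frac{12129}{14302} - \frac{5}{1188} = \frac{7168871}{8495388}$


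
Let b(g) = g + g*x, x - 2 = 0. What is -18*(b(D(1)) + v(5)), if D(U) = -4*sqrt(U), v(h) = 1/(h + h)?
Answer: 1071/5 ≈ 214.20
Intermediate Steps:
x = 2 (x = 2 + 0 = 2)
v(h) = 1/(2*h)
b(g) = 3*g (b(g) = g + g*2 = g + 2*g = 3*g)
-18*(b(D(1)) + v(5)) = -18*(3*(-4*sqrt(1)) + (1/2)/5) = -18*(3*(-4*1) + (1/2)*(1/5)) = -18*(3*(-4) + 1/10) = -18*(-12 + 1/10) = -18*(-119/10) = 1071/5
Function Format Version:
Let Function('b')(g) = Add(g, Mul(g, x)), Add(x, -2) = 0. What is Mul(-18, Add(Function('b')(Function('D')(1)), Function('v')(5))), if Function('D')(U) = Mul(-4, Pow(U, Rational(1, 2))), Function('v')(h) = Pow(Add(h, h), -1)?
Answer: Rational(1071, 5) ≈ 214.20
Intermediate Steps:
x = 2 (x = Add(2, 0) = 2)
Function('v')(h) = Mul(Rational(1, 2), Pow(h, -1)) (Function('v')(h) = Pow(Mul(2, h), -1) = Mul(Rational(1, 2), Pow(h, -1)))
Function('b')(g) = Mul(3, g) (Function('b')(g) = Add(g, Mul(g, 2)) = Add(g, Mul(2, g)) = Mul(3, g))
Mul(-18, Add(Function('b')(Function('D')(1)), Function('v')(5))) = Mul(-18, Add(Mul(3, Mul(-4, Pow(1, Rational(1, 2)))), Mul(Rational(1, 2), Pow(5, -1)))) = Mul(-18, Add(Mul(3, Mul(-4, 1)), Mul(Rational(1, 2), Rational(1, 5)))) = Mul(-18, Add(Mul(3, -4), Rational(1, 10))) = Mul(-18, Add(-12, Rational(1, 10))) = Mul(-18, Rational(-119, 10)) = Rational(1071, 5)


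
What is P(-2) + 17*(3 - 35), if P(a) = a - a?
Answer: -544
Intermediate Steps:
P(a) = 0
P(-2) + 17*(3 - 35) = 0 + 17*(3 - 35) = 0 + 17*(-32) = 0 - 544 = -544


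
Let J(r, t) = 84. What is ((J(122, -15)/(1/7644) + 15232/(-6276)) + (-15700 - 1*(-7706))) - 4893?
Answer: 987225113/1569 ≈ 6.2921e+5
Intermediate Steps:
((J(122, -15)/(1/7644) + 15232/(-6276)) + (-15700 - 1*(-7706))) - 4893 = ((84/(1/7644) + 15232/(-6276)) + (-15700 - 1*(-7706))) - 4893 = ((84/(1/7644) + 15232*(-1/6276)) + (-15700 + 7706)) - 4893 = ((84*7644 - 3808/1569) - 7994) - 4893 = ((642096 - 3808/1569) - 7994) - 4893 = (1007444816/1569 - 7994) - 4893 = 994902230/1569 - 4893 = 987225113/1569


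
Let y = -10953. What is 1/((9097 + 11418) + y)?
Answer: 1/9562 ≈ 0.00010458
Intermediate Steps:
1/((9097 + 11418) + y) = 1/((9097 + 11418) - 10953) = 1/(20515 - 10953) = 1/9562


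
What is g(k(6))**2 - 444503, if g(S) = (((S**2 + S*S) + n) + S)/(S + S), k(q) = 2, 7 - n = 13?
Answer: -444502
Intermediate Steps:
n = -6 (n = 7 - 1*13 = 7 - 13 = -6)
g(S) = (-6 + S + 2*S**2)/(2*S) (g(S) = (((S**2 + S*S) - 6) + S)/(S + S) = (((S**2 + S**2) - 6) + S)/((2*S)) = ((2*S**2 - 6) + S)*(1/(2*S)) = ((-6 + 2*S**2) + S)*(1/(2*S)) = (-6 + S + 2*S**2)*(1/(2*S)) = (-6 + S + 2*S**2)/(2*S))
g(k(6))**2 - 444503 = (1/2 + 2 - 3/2)**2 - 444503 = 1**2 - 444503 = 1 - 444503 = -444502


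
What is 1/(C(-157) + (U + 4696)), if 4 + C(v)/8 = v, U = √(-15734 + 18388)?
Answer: 1704/5805905 - √2654/11611810 ≈ 0.00028906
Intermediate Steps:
U = √2654 ≈ 51.517
C(v) = -32 + 8*v
1/(C(-157) + (U + 4696)) = 1/((-32 + 8*(-157)) + (√2654 + 4696)) = 1/((-32 - 1256) + (4696 + √2654)) = 1/(-1288 + (4696 + √2654)) = 1/(3408 + √2654)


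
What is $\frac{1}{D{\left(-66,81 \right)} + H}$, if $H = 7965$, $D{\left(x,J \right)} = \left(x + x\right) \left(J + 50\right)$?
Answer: $- \frac{1}{9327} \approx -0.00010722$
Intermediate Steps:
$D{\left(x,J \right)} = 2 x \left(50 + J\right)$
$\frac{1}{D{\left(-66,81 \right)} + H} = \frac{1}{2 \left(-66\right) \left(50 + 81\right) + 7965} = \frac{1}{2 \left(-66\right) 131 + 7965} = \frac{1}{-17292 + 7965} = \frac{1}{-9327} = - \frac{1}{9327}$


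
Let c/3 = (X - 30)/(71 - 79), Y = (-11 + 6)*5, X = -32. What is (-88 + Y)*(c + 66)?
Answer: -40341/4 ≈ -10085.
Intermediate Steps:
Y = -25 (Y = -5*5 = -25)
c = 93/4 (c = 3*((-32 - 30)/(71 - 79)) = 3*(-62/(-8)) = 3*(-62*(-⅛)) = 3*(31/4) = 93/4 ≈ 23.250)
(-88 + Y)*(c + 66) = (-88 - 25)*(93/4 + 66) = -113*357/4 = -40341/4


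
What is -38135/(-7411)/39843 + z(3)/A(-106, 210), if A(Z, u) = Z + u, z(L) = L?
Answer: 889795459/30708753192 ≈ 0.028975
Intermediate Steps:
-38135/(-7411)/39843 + z(3)/A(-106, 210) = -38135/(-7411)/39843 + 3/(-106 + 210) = -38135*(-1/7411)*(1/39843) + 3/104 = (38135/7411)*(1/39843) + 3*(1/104) = 38135/295276473 + 3/104 = 889795459/30708753192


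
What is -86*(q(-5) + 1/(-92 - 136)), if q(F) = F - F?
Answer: 43/114 ≈ 0.37719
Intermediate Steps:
q(F) = 0
-86*(q(-5) + 1/(-92 - 136)) = -86*(0 + 1/(-92 - 136)) = -86*(0 + 1/(-228)) = -86*(0 - 1/228) = -86*(-1/228) = 43/114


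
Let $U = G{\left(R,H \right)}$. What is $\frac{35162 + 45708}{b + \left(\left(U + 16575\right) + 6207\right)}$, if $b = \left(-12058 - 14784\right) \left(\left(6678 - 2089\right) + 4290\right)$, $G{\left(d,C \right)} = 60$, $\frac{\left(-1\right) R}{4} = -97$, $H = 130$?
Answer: $- \frac{40435}{119153638} \approx -0.00033935$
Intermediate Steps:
$R = 388$ ($R = \left(-4\right) \left(-97\right) = 388$)
$U = 60$
$b = -238330118$ ($b = - 26842 \left(\left(6678 - 2089\right) + 4290\right) = - 26842 \left(4589 + 4290\right) = \left(-26842\right) 8879 = -238330118$)
$\frac{35162 + 45708}{b + \left(\left(U + 16575\right) + 6207\right)} = \frac{35162 + 45708}{-238330118 + \left(\left(60 + 16575\right) + 6207\right)} = \frac{80870}{-238330118 + \left(16635 + 6207\right)} = \frac{80870}{-238330118 + 22842} = \frac{80870}{-238307276} = 80870 \left(- \frac{1}{238307276}\right) = - \frac{40435}{119153638}$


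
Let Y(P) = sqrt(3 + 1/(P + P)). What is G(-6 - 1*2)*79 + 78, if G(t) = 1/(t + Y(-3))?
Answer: 24834/367 - 79*sqrt(102)/367 ≈ 65.494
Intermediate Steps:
Y(P) = sqrt(3 + 1/(2*P))
G(t) = 1/(t + sqrt(102)/6) (G(t) = 1/(t + sqrt(12 + 2/(-3))/2) = 1/(t + sqrt(12 + 2*(-1/3))/2) = 1/(t + sqrt(12 - 2/3)/2) = 1/(t + sqrt(34/3)/2) = 1/(t + (sqrt(102)/3)/2) = 1/(t + sqrt(102)/6))
G(-6 - 1*2)*79 + 78 = (6/(sqrt(102) + 6*(-6 - 1*2)))*79 + 78 = (6/(sqrt(102) + 6*(-6 - 2)))*79 + 78 = (6/(sqrt(102) + 6*(-8)))*79 + 78 = (6/(sqrt(102) - 48))*79 + 78 = (6/(-48 + sqrt(102)))*79 + 78 = 474/(-48 + sqrt(102)) + 78 = 78 + 474/(-48 + sqrt(102))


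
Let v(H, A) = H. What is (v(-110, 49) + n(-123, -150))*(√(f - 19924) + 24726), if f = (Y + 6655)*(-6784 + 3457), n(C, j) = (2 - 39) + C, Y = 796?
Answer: -6676020 - 270*I*√24809401 ≈ -6.676e+6 - 1.3448e+6*I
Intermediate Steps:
n(C, j) = -37 + C
f = -24789477 (f = (796 + 6655)*(-6784 + 3457) = 7451*(-3327) = -24789477)
(v(-110, 49) + n(-123, -150))*(√(f - 19924) + 24726) = (-110 + (-37 - 123))*(√(-24789477 - 19924) + 24726) = (-110 - 160)*(√(-24809401) + 24726) = -270*(I*√24809401 + 24726) = -270*(24726 + I*√24809401) = -6676020 - 270*I*√24809401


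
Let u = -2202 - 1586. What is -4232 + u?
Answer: -8020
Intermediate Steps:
u = -3788
-4232 + u = -4232 - 3788 = -8020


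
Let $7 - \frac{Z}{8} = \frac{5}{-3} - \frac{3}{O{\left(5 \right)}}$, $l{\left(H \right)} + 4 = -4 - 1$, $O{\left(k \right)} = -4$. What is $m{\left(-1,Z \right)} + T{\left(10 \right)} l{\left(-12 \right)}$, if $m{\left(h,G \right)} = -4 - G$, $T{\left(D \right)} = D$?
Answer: $- \frac{472}{3} \approx -157.33$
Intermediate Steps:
$l{\left(H \right)} = -9$ ($l{\left(H \right)} = -4 - 5 = -9$)
$Z = \frac{190}{3}$ ($Z = 56 - 8 \left(\frac{5}{-3} - \frac{3}{-4}\right) = 56 - 8 \left(5 \left(- \frac{1}{3}\right) - - \frac{3}{4}\right) = 56 - 8 \left(- \frac{5}{3} + \frac{3}{4}\right) = 56 - - \frac{22}{3} = 56 + \frac{22}{3} = \frac{190}{3} \approx 63.333$)
$m{\left(-1,Z \right)} + T{\left(10 \right)} l{\left(-12 \right)} = \left(-4 - \frac{190}{3}\right) + 10 \left(-9\right) = \left(-4 - \frac{190}{3}\right) - 90 = - \frac{202}{3} - 90 = - \frac{472}{3}$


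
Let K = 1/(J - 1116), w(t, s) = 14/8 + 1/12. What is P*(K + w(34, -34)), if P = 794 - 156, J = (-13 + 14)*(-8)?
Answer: 1971101/1686 ≈ 1169.1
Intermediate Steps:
J = -8 (J = 1*(-8) = -8)
w(t, s) = 11/6 (w(t, s) = 14*(⅛) + 1*(1/12) = 7/4 + 1/12 = 11/6)
P = 638
K = -1/1124 (K = 1/(-8 - 1116) = 1/(-1124) = -1/1124 ≈ -0.00088968)
P*(K + w(34, -34)) = 638*(-1/1124 + 11/6) = 638*(6179/3372) = 1971101/1686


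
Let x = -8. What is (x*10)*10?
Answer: -800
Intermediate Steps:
(x*10)*10 = -8*10*10 = -80*10 = -800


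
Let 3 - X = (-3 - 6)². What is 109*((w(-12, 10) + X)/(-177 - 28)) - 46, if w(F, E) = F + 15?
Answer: -251/41 ≈ -6.1219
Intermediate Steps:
X = -78 (X = 3 - (-3 - 6)² = 3 - 1*(-9)² = 3 - 1*81 = 3 - 81 = -78)
w(F, E) = 15 + F
109*((w(-12, 10) + X)/(-177 - 28)) - 46 = 109*(((15 - 12) - 78)/(-177 - 28)) - 46 = 109*((3 - 78)/(-205)) - 46 = 109*(-75*(-1/205)) - 46 = 109*(15/41) - 46 = 1635/41 - 46 = -251/41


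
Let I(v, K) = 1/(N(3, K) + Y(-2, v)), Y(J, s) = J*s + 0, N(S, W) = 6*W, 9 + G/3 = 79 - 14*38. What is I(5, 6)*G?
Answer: -693/13 ≈ -53.308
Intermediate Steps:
G = -1386 (G = -27 + 3*(79 - 14*38) = -27 + 3*(79 - 532) = -27 + 3*(-453) = -27 - 1359 = -1386)
Y(J, s) = J*s
I(v, K) = 1/(-2*v + 6*K) (I(v, K) = 1/(6*K - 2*v) = 1/(-2*v + 6*K))
I(5, 6)*G = (1/(2*(-1*5 + 3*6)))*(-1386) = (1/(2*(-5 + 18)))*(-1386) = ((½)/13)*(-1386) = ((½)*(1/13))*(-1386) = (1/26)*(-1386) = -693/13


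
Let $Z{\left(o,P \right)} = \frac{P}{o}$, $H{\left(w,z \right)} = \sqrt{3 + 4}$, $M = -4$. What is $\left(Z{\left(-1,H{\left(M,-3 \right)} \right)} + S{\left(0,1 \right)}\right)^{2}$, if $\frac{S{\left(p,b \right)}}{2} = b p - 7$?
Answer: $\left(14 + \sqrt{7}\right)^{2} \approx 277.08$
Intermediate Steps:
$H{\left(w,z \right)} = \sqrt{7}$
$S{\left(p,b \right)} = -14 + 2 b p$ ($S{\left(p,b \right)} = 2 \left(b p - 7\right) = 2 \left(-7 + b p\right) = -14 + 2 b p$)
$\left(Z{\left(-1,H{\left(M,-3 \right)} \right)} + S{\left(0,1 \right)}\right)^{2} = \left(\frac{\sqrt{7}}{-1} - \left(14 - 0\right)\right)^{2} = \left(\sqrt{7} \left(-1\right) + \left(-14 + 0\right)\right)^{2} = \left(- \sqrt{7} - 14\right)^{2} = \left(-14 - \sqrt{7}\right)^{2}$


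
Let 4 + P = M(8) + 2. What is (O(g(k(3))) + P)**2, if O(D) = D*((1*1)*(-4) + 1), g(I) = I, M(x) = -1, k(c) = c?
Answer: 144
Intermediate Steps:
P = -3 (P = -4 + (-1 + 2) = -4 + 1 = -3)
O(D) = -3*D (O(D) = D*(1*(-4) + 1) = D*(-4 + 1) = D*(-3) = -3*D)
(O(g(k(3))) + P)**2 = (-3*3 - 3)**2 = (-9 - 3)**2 = (-12)**2 = 144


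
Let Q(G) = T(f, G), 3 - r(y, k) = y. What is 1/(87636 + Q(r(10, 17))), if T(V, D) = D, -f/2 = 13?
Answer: 1/87629 ≈ 1.1412e-5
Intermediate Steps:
f = -26 (f = -2*13 = -26)
r(y, k) = 3 - y
Q(G) = G
1/(87636 + Q(r(10, 17))) = 1/(87636 + (3 - 1*10)) = 1/(87636 + (3 - 10)) = 1/(87636 - 7) = 1/87629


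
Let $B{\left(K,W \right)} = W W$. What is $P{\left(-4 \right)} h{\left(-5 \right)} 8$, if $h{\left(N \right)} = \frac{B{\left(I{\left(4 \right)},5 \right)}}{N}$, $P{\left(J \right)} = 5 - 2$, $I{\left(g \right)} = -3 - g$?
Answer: $-120$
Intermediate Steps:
$P{\left(J \right)} = 3$
$B{\left(K,W \right)} = W^{2}$
$h{\left(N \right)} = \frac{25}{N}$ ($h{\left(N \right)} = \frac{5^{2}}{N} = \frac{25}{N}$)
$P{\left(-4 \right)} h{\left(-5 \right)} 8 = 3 \frac{25}{-5} \cdot 8 = 3 \cdot 25 \left(- \frac{1}{5}\right) 8 = 3 \left(-5\right) 8 = \left(-15\right) 8 = -120$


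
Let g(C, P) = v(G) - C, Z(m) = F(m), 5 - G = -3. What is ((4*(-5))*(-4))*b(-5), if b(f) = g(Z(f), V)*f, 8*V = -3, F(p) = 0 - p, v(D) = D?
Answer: -1200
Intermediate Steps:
G = 8 (G = 5 - 1*(-3) = 5 + 3 = 8)
F(p) = -p
Z(m) = -m
V = -3/8 (V = (⅛)*(-3) = -3/8 ≈ -0.37500)
g(C, P) = 8 - C
b(f) = f*(8 + f) (b(f) = (8 - (-1)*f)*f = (8 + f)*f = f*(8 + f))
((4*(-5))*(-4))*b(-5) = ((4*(-5))*(-4))*(-5*(8 - 5)) = (-20*(-4))*(-5*3) = 80*(-15) = -1200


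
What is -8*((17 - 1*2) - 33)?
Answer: 144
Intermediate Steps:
-8*((17 - 1*2) - 33) = -8*((17 - 2) - 33) = -8*(15 - 33) = -8*(-18) = 144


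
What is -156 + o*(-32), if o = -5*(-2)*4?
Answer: -1436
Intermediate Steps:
o = 40 (o = 10*4 = 40)
-156 + o*(-32) = -156 + 40*(-32) = -156 - 1280 = -1436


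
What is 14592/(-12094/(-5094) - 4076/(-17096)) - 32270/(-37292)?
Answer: 2962315044467881/530297293066 ≈ 5586.1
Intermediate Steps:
14592/(-12094/(-5094) - 4076/(-17096)) - 32270/(-37292) = 14592/(-12094*(-1/5094) - 4076*(-1/17096)) - 32270*(-1/37292) = 14592/(6047/2547 + 1019/4274) + 16135/18646 = 14592/(28440271/10885878) + 16135/18646 = 14592*(10885878/28440271) + 16135/18646 = 158846731776/28440271 + 16135/18646 = 2962315044467881/530297293066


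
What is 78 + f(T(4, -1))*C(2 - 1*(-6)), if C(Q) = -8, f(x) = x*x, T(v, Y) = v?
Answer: -50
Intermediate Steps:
f(x) = x²
78 + f(T(4, -1))*C(2 - 1*(-6)) = 78 + 4²*(-8) = 78 + 16*(-8) = 78 - 128 = -50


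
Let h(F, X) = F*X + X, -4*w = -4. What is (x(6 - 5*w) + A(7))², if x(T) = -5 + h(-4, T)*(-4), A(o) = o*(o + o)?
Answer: 11025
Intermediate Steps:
w = 1 (w = -¼*(-4) = 1)
A(o) = 2*o² (A(o) = o*(2*o) = 2*o²)
h(F, X) = X + F*X
x(T) = -5 + 12*T (x(T) = -5 + (T*(1 - 4))*(-4) = -5 + (T*(-3))*(-4) = -5 - 3*T*(-4) = -5 + 12*T)
(x(6 - 5*w) + A(7))² = ((-5 + 12*(6 - 5*1)) + 2*7²)² = ((-5 + 12*(6 - 5)) + 2*49)² = ((-5 + 12*1) + 98)² = ((-5 + 12) + 98)² = (7 + 98)² = 105² = 11025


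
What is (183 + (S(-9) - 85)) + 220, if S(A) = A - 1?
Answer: 308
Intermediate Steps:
S(A) = -1 + A
(183 + (S(-9) - 85)) + 220 = (183 + ((-1 - 9) - 85)) + 220 = (183 + (-10 - 85)) + 220 = (183 - 95) + 220 = 88 + 220 = 308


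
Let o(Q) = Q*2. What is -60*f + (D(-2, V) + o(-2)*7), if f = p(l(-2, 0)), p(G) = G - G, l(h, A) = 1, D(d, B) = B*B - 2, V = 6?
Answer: 6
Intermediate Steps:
o(Q) = 2*Q
D(d, B) = -2 + B**2 (D(d, B) = B**2 - 2 = -2 + B**2)
p(G) = 0
f = 0
-60*f + (D(-2, V) + o(-2)*7) = -60*0 + ((-2 + 6**2) + (2*(-2))*7) = 0 + ((-2 + 36) - 4*7) = 0 + (34 - 28) = 0 + 6 = 6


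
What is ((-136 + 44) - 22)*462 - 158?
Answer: -52826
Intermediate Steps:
((-136 + 44) - 22)*462 - 158 = (-92 - 22)*462 - 158 = -114*462 - 158 = -52668 - 158 = -52826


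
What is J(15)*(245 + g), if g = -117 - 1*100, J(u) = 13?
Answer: 364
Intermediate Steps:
g = -217 (g = -117 - 100 = -217)
J(15)*(245 + g) = 13*(245 - 217) = 13*28 = 364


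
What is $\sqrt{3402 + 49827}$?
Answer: $\sqrt{53229} \approx 230.71$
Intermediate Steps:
$\sqrt{3402 + 49827} = \sqrt{53229}$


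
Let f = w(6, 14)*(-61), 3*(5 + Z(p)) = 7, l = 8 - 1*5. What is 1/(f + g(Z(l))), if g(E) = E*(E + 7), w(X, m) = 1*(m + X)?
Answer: -9/11084 ≈ -0.00081198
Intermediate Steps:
l = 3 (l = 8 - 5 = 3)
Z(p) = -8/3 (Z(p) = -5 + (1/3)*7 = -5 + 7/3 = -8/3)
w(X, m) = X + m (w(X, m) = 1*(X + m) = X + m)
g(E) = E*(7 + E)
f = -1220 (f = (6 + 14)*(-61) = 20*(-61) = -1220)
1/(f + g(Z(l))) = 1/(-1220 - 8*(7 - 8/3)/3) = 1/(-1220 - 8/3*13/3) = 1/(-1220 - 104/9) = 1/(-11084/9) = -9/11084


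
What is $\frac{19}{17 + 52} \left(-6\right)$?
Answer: $- \frac{38}{23} \approx -1.6522$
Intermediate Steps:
$\frac{19}{17 + 52} \left(-6\right) = \frac{19}{69} \left(-6\right) = - \frac{38}{23}$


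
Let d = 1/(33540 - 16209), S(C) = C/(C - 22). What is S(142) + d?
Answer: 136729/115540 ≈ 1.1834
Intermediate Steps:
S(C) = C/(-22 + C)
d = 1/17331 ≈ 5.7700e-5
S(142) + d = 142/(-22 + 142) + 1/17331 = 142/120 + 1/17331 = 142*(1/120) + 1/17331 = 71/60 + 1/17331 = 136729/115540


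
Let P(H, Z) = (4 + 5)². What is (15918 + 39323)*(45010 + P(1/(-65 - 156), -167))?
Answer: 2490871931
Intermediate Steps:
P(H, Z) = 81 (P(H, Z) = 9² = 81)
(15918 + 39323)*(45010 + P(1/(-65 - 156), -167)) = (15918 + 39323)*(45010 + 81) = 55241*45091 = 2490871931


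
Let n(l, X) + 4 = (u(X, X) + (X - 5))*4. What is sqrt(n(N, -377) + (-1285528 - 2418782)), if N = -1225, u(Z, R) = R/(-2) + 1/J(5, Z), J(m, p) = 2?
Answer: 7*I*sqrt(75614) ≈ 1924.9*I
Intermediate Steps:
u(Z, R) = 1/2 - R/2 (u(Z, R) = R/(-2) + 1/2 = R*(-1/2) + 1*(1/2) = -R/2 + 1/2 = 1/2 - R/2)
n(l, X) = -22 + 2*X (n(l, X) = -4 + ((1/2 - X/2) + (X - 5))*4 = -4 + ((1/2 - X/2) + (-5 + X))*4 = -4 + (-9/2 + X/2)*4 = -4 + (-18 + 2*X) = -22 + 2*X)
sqrt(n(N, -377) + (-1285528 - 2418782)) = sqrt((-22 + 2*(-377)) + (-1285528 - 2418782)) = sqrt((-22 - 754) - 3704310) = sqrt(-776 - 3704310) = sqrt(-3705086) = 7*I*sqrt(75614)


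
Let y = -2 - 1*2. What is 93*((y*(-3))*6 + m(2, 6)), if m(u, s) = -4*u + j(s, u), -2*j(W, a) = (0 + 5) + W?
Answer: 10881/2 ≈ 5440.5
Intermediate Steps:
j(W, a) = -5/2 - W/2 (j(W, a) = -((0 + 5) + W)/2 = -(5 + W)/2 = -5/2 - W/2)
y = -4 (y = -2 - 2 = -4)
m(u, s) = -5/2 - 4*u - s/2 (m(u, s) = -4*u + (-5/2 - s/2) = -5/2 - 4*u - s/2)
93*((y*(-3))*6 + m(2, 6)) = 93*(-4*(-3)*6 + (-5/2 - 4*2 - ½*6)) = 93*(12*6 + (-5/2 - 8 - 3)) = 93*(72 - 27/2) = 93*(117/2) = 10881/2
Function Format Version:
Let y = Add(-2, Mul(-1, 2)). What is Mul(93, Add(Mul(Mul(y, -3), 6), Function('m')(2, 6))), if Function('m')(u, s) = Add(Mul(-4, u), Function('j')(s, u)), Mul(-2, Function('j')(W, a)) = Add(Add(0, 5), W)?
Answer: Rational(10881, 2) ≈ 5440.5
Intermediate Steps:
Function('j')(W, a) = Add(Rational(-5, 2), Mul(Rational(-1, 2), W)) (Function('j')(W, a) = Mul(Rational(-1, 2), Add(Add(0, 5), W)) = Mul(Rational(-1, 2), Add(5, W)) = Add(Rational(-5, 2), Mul(Rational(-1, 2), W)))
y = -4 (y = Add(-2, -2) = -4)
Function('m')(u, s) = Add(Rational(-5, 2), Mul(-4, u), Mul(Rational(-1, 2), s)) (Function('m')(u, s) = Add(Mul(-4, u), Add(Rational(-5, 2), Mul(Rational(-1, 2), s))) = Add(Rational(-5, 2), Mul(-4, u), Mul(Rational(-1, 2), s)))
Mul(93, Add(Mul(Mul(y, -3), 6), Function('m')(2, 6))) = Mul(93, Add(Mul(Mul(-4, -3), 6), Add(Rational(-5, 2), Mul(-4, 2), Mul(Rational(-1, 2), 6)))) = Mul(93, Add(Mul(12, 6), Add(Rational(-5, 2), -8, -3))) = Mul(93, Add(72, Rational(-27, 2))) = Mul(93, Rational(117, 2)) = Rational(10881, 2)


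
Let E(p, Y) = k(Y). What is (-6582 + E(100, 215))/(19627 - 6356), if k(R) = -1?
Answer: -6583/13271 ≈ -0.49604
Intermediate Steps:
E(p, Y) = -1
(-6582 + E(100, 215))/(19627 - 6356) = (-6582 - 1)/(19627 - 6356) = -6583/13271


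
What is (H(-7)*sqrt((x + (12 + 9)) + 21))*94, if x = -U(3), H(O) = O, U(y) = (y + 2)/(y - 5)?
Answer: -329*sqrt(178) ≈ -4389.4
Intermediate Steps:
U(y) = (2 + y)/(-5 + y)
x = 5/2 (x = -(2 + 3)/(-5 + 3) = -5/(-2) = -(-1)*5/2 = -1*(-5/2) = 5/2 ≈ 2.5000)
(H(-7)*sqrt((x + (12 + 9)) + 21))*94 = -7*sqrt((5/2 + (12 + 9)) + 21)*94 = -7*sqrt((5/2 + 21) + 21)*94 = -7*sqrt(47/2 + 21)*94 = -7*sqrt(178)/2*94 = -329*sqrt(178)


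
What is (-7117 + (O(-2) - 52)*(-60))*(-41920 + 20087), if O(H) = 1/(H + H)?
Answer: 86939006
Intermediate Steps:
O(H) = 1/(2*H)
(-7117 + (O(-2) - 52)*(-60))*(-41920 + 20087) = (-7117 + ((1/2)/(-2) - 52)*(-60))*(-41920 + 20087) = (-7117 + ((1/2)*(-1/2) - 52)*(-60))*(-21833) = (-7117 + (-1/4 - 52)*(-60))*(-21833) = (-7117 - 209/4*(-60))*(-21833) = (-7117 + 3135)*(-21833) = -3982*(-21833) = 86939006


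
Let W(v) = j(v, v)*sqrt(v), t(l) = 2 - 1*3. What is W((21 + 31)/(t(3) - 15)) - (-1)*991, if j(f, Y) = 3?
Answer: 991 + 3*I*sqrt(13)/2 ≈ 991.0 + 5.4083*I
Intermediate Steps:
t(l) = -1 (t(l) = 2 - 3 = -1)
W(v) = 3*sqrt(v)
W((21 + 31)/(t(3) - 15)) - (-1)*991 = 3*sqrt((21 + 31)/(-1 - 15)) - (-1)*991 = 3*sqrt(52/(-16)) - 1*(-991) = 3*sqrt(52*(-1/16)) + 991 = 3*sqrt(-13/4) + 991 = 3*(I*sqrt(13)/2) + 991 = 3*I*sqrt(13)/2 + 991 = 991 + 3*I*sqrt(13)/2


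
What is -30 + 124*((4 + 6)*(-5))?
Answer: -6230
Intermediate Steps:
-30 + 124*((4 + 6)*(-5)) = -30 + 124*(10*(-5)) = -30 + 124*(-50) = -30 - 6200 = -6230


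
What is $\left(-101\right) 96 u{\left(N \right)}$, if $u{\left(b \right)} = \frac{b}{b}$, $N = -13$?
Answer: $-9696$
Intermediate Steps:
$u{\left(b \right)} = 1$
$\left(-101\right) 96 u{\left(N \right)} = \left(-101\right) 96 \cdot 1 = \left(-9696\right) 1 = -9696$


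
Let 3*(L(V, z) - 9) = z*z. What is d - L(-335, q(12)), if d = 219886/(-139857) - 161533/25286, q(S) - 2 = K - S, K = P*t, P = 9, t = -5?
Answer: -1208624559315/1178808034 ≈ -1025.3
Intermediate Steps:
K = -45 (K = 9*(-5) = -45)
q(S) = -43 - S (q(S) = 2 + (-45 - S) = -43 - S)
L(V, z) = 9 + z²/3 (L(V, z) = 9 + (z*z)/3 = 9 + z²/3)
d = -28151558177/3536424102 (d = 219886*(-1/139857) - 161533*1/25286 = -219886/139857 - 161533/25286 = -28151558177/3536424102 ≈ -7.9605)
d - L(-335, q(12)) = -28151558177/3536424102 - (9 + (-43 - 1*12)²/3) = -28151558177/3536424102 - (9 + (-43 - 12)²/3) = -28151558177/3536424102 - (9 + (⅓)*(-55)²) = -28151558177/3536424102 - (9 + (⅓)*3025) = -28151558177/3536424102 - (9 + 3025/3) = -28151558177/3536424102 - 1*3052/3 = -28151558177/3536424102 - 3052/3 = -1208624559315/1178808034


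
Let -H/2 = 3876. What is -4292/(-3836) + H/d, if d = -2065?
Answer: 196937/40415 ≈ 4.8729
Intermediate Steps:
H = -7752 (H = -2*3876 = -7752)
-4292/(-3836) + H/d = -4292/(-3836) - 7752/(-2065) = -4292*(-1/3836) - 7752*(-1/2065) = 1073/959 + 7752/2065 = 196937/40415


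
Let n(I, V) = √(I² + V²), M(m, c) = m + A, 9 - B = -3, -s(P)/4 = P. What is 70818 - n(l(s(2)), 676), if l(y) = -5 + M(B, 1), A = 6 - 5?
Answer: 70818 - 4*√28565 ≈ 70142.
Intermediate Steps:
A = 1
s(P) = -4*P
B = 12 (B = 9 - 1*(-3) = 9 + 3 = 12)
M(m, c) = 1 + m (M(m, c) = m + 1 = 1 + m)
l(y) = 8 (l(y) = -5 + (1 + 12) = -5 + 13 = 8)
70818 - n(l(s(2)), 676) = 70818 - √(8² + 676²) = 70818 - √(64 + 456976) = 70818 - √457040 = 70818 - 4*√28565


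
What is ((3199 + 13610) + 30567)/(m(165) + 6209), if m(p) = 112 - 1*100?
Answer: 47376/6221 ≈ 7.6155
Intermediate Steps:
m(p) = 12 (m(p) = 112 - 100 = 12)
((3199 + 13610) + 30567)/(m(165) + 6209) = ((3199 + 13610) + 30567)/(12 + 6209) = (16809 + 30567)/6221 = 47376*(1/6221) = 47376/6221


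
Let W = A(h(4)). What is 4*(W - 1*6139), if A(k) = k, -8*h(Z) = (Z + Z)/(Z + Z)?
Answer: -49113/2 ≈ -24557.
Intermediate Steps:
h(Z) = -1/8 (h(Z) = -(Z + Z)/(8*(Z + Z)) = -2*Z/(8*(2*Z)) = -2*Z*1/(2*Z)/8 = -1/8*1 = -1/8)
W = -1/8 ≈ -0.12500
4*(W - 1*6139) = 4*(-1/8 - 1*6139) = 4*(-1/8 - 6139) = 4*(-49113/8) = -49113/2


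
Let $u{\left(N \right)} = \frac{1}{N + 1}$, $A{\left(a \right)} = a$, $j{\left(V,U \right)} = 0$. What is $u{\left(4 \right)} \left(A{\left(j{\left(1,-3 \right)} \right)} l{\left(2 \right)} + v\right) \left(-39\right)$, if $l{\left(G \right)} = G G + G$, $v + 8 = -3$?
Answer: $\frac{429}{5} \approx 85.8$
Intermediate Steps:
$v = -11$ ($v = -8 - 3 = -11$)
$l{\left(G \right)} = G + G^{2}$ ($l{\left(G \right)} = G^{2} + G = G + G^{2}$)
$u{\left(N \right)} = \frac{1}{1 + N}$
$u{\left(4 \right)} \left(A{\left(j{\left(1,-3 \right)} \right)} l{\left(2 \right)} + v\right) \left(-39\right) = \frac{0 \cdot 2 \left(1 + 2\right) - 11}{1 + 4} \left(-39\right) = \frac{0 \cdot 2 \cdot 3 - 11}{5} \left(-39\right) = \frac{0 \cdot 6 - 11}{5} \left(-39\right) = \frac{0 - 11}{5} \left(-39\right) = \frac{1}{5} \left(-11\right) \left(-39\right) = \left(- \frac{11}{5}\right) \left(-39\right) = \frac{429}{5}$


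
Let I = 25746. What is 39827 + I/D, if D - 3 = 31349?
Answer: 624340925/15676 ≈ 39828.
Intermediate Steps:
D = 31352 (D = 3 + 31349 = 31352)
39827 + I/D = 39827 + 25746/31352 = 39827 + 25746*(1/31352) = 39827 + 12873/15676 = 624340925/15676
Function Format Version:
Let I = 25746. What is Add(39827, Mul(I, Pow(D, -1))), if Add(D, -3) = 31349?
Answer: Rational(624340925, 15676) ≈ 39828.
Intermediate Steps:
D = 31352 (D = Add(3, 31349) = 31352)
Add(39827, Mul(I, Pow(D, -1))) = Add(39827, Mul(25746, Pow(31352, -1))) = Add(39827, Mul(25746, Rational(1, 31352))) = Add(39827, Rational(12873, 15676)) = Rational(624340925, 15676)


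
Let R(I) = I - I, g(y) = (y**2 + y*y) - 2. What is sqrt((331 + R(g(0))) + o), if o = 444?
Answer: 5*sqrt(31) ≈ 27.839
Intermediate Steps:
g(y) = -2 + 2*y**2 (g(y) = (y**2 + y**2) - 2 = 2*y**2 - 2 = -2 + 2*y**2)
R(I) = 0
sqrt((331 + R(g(0))) + o) = sqrt((331 + 0) + 444) = sqrt(331 + 444) = sqrt(775) = 5*sqrt(31)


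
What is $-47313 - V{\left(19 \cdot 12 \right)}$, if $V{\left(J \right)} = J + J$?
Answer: $-47769$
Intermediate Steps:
$V{\left(J \right)} = 2 J$
$-47313 - V{\left(19 \cdot 12 \right)} = -47313 - 2 \cdot 19 \cdot 12 = -47313 - 2 \cdot 228 = -47313 - 456 = -47769$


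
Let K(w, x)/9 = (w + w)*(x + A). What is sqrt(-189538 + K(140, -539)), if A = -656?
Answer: I*sqrt(3200938) ≈ 1789.1*I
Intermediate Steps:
K(w, x) = 18*w*(-656 + x) (K(w, x) = 9*((w + w)*(x - 656)) = 9*((2*w)*(-656 + x)) = 9*(2*w*(-656 + x)) = 18*w*(-656 + x))
sqrt(-189538 + K(140, -539)) = sqrt(-189538 + 18*140*(-656 - 539)) = sqrt(-189538 + 18*140*(-1195)) = sqrt(-189538 - 3011400) = sqrt(-3200938) = I*sqrt(3200938)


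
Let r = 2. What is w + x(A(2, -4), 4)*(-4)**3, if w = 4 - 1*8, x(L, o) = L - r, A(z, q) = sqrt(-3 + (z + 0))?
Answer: 124 - 64*I ≈ 124.0 - 64.0*I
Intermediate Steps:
A(z, q) = sqrt(-3 + z)
x(L, o) = -2 + L (x(L, o) = L - 1*2 = L - 2 = -2 + L)
w = -4 (w = 4 - 8 = -4)
w + x(A(2, -4), 4)*(-4)**3 = -4 + (-2 + sqrt(-3 + 2))*(-4)**3 = -4 + (-2 + sqrt(-1))*(-64) = -4 + (-2 + I)*(-64) = -4 + (128 - 64*I) = 124 - 64*I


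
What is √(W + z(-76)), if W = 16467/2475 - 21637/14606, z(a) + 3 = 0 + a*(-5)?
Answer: √18344417487042/219090 ≈ 19.549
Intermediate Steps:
z(a) = -3 - 5*a (z(a) = -3 + (0 + a*(-5)) = -3 + (0 - 5*a) = -3 - 5*a)
W = 5665619/1095450 (W = 16467*(1/2475) - 21637*1/14606 = 499/75 - 21637/14606 = 5665619/1095450 ≈ 5.1720)
√(W + z(-76)) = √(5665619/1095450 + (-3 - 5*(-76))) = √(5665619/1095450 + (-3 + 380)) = √(5665619/1095450 + 377) = √(418650269/1095450) = √18344417487042/219090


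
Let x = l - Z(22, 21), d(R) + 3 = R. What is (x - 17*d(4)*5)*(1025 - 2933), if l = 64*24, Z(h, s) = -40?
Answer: -2844828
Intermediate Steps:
d(R) = -3 + R
l = 1536
x = 1576 (x = 1536 - 1*(-40) = 1536 + 40 = 1576)
(x - 17*d(4)*5)*(1025 - 2933) = (1576 - 17*(-3 + 4)*5)*(1025 - 2933) = (1576 - 17*1*5)*(-1908) = (1576 - 17*5)*(-1908) = (1576 - 85)*(-1908) = 1491*(-1908) = -2844828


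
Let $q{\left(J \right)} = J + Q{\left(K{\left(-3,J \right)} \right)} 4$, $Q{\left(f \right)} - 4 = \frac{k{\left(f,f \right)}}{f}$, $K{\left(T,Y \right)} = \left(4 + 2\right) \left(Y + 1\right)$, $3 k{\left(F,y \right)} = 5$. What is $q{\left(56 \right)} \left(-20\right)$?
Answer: $- \frac{738920}{513} \approx -1440.4$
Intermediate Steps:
$k{\left(F,y \right)} = \frac{5}{3}$ ($k{\left(F,y \right)} = \frac{1}{3} \cdot 5 = \frac{5}{3}$)
$K{\left(T,Y \right)} = 6 + 6 Y$ ($K{\left(T,Y \right)} = 6 \left(1 + Y\right) = 6 + 6 Y$)
$Q{\left(f \right)} = 4 + \frac{5}{3 f}$
$q{\left(J \right)} = 16 + J + \frac{20}{3 \left(6 + 6 J\right)}$ ($q{\left(J \right)} = J + \left(4 + \frac{5}{3 \left(6 + 6 J\right)}\right) 4 = J + \left(16 + \frac{20}{3 \left(6 + 6 J\right)}\right) = 16 + J + \frac{20}{3 \left(6 + 6 J\right)}$)
$q{\left(56 \right)} \left(-20\right) = \frac{\frac{154}{9} + 56^{2} + 17 \cdot 56}{1 + 56} \left(-20\right) = \frac{\frac{154}{9} + 3136 + 952}{57} \left(-20\right) = \frac{1}{57} \cdot \frac{36946}{9} \left(-20\right) = \frac{36946}{513} \left(-20\right) = - \frac{738920}{513}$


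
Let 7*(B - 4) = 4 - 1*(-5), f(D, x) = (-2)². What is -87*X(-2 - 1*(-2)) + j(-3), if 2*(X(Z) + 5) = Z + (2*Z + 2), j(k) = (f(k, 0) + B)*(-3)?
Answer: 2241/7 ≈ 320.14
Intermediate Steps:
f(D, x) = 4
B = 37/7 (B = 4 + (4 - 1*(-5))/7 = 4 + (4 + 5)/7 = 4 + (⅐)*9 = 4 + 9/7 = 37/7 ≈ 5.2857)
j(k) = -195/7 (j(k) = (4 + 37/7)*(-3) = (65/7)*(-3) = -195/7)
X(Z) = -4 + 3*Z/2 (X(Z) = -5 + (Z + (2*Z + 2))/2 = -5 + (Z + (2 + 2*Z))/2 = -5 + (2 + 3*Z)/2 = -5 + (1 + 3*Z/2) = -4 + 3*Z/2)
-87*X(-2 - 1*(-2)) + j(-3) = -87*(-4 + 3*(-2 - 1*(-2))/2) - 195/7 = -87*(-4 + 3*(-2 + 2)/2) - 195/7 = -87*(-4 + (3/2)*0) - 195/7 = -87*(-4 + 0) - 195/7 = -87*(-4) - 195/7 = 348 - 195/7 = 2241/7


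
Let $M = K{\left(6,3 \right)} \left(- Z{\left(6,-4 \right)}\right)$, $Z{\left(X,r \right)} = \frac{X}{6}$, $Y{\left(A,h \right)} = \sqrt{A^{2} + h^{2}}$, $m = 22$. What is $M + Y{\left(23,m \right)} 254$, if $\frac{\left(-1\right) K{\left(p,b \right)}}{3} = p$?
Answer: $18 + 254 \sqrt{1013} \approx 8102.2$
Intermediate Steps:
$K{\left(p,b \right)} = - 3 p$
$Z{\left(X,r \right)} = \frac{X}{6}$ ($Z{\left(X,r \right)} = X \frac{1}{6} = \frac{X}{6}$)
$M = 18$ ($M = \left(-3\right) 6 \left(- \frac{6}{6}\right) = - 18 \left(\left(-1\right) 1\right) = \left(-18\right) \left(-1\right) = 18$)
$M + Y{\left(23,m \right)} 254 = 18 + \sqrt{23^{2} + 22^{2}} \cdot 254 = 18 + \sqrt{529 + 484} \cdot 254 = 18 + \sqrt{1013} \cdot 254 = 18 + 254 \sqrt{1013}$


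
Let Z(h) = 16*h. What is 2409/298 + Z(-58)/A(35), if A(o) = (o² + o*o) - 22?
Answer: 1393127/180886 ≈ 7.7017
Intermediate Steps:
A(o) = -22 + 2*o² (A(o) = (o² + o²) - 22 = 2*o² - 22 = -22 + 2*o²)
2409/298 + Z(-58)/A(35) = 2409/298 + (16*(-58))/(-22 + 2*35²) = 2409*(1/298) - 928/(-22 + 2*1225) = 2409/298 - 928/(-22 + 2450) = 2409/298 - 928/2428 = 2409/298 - 928*1/2428 = 2409/298 - 232/607 = 1393127/180886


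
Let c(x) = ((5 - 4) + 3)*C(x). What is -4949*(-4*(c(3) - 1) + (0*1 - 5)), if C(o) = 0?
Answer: 4949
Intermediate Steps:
c(x) = 0 (c(x) = ((5 - 4) + 3)*0 = (1 + 3)*0 = 4*0 = 0)
-4949*(-4*(c(3) - 1) + (0*1 - 5)) = -4949*(-4*(0 - 1) + (0*1 - 5)) = -4949*(-4*(-1) + (0 - 5)) = -4949*(4 - 5) = -4949*(-1) = -49*(-101) = 4949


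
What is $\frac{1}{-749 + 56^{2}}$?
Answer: $\frac{1}{2387} \approx 0.00041894$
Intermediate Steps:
$\frac{1}{-749 + 56^{2}} = \frac{1}{-749 + 3136} = \frac{1}{2387}$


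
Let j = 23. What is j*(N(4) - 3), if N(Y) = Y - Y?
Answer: -69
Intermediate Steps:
N(Y) = 0
j*(N(4) - 3) = 23*(0 - 3) = 23*(-3) = -69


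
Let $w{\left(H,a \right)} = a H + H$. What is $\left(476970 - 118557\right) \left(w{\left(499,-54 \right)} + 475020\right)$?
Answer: $160774394649$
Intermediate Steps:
$w{\left(H,a \right)} = H + H a$ ($w{\left(H,a \right)} = H a + H = H + H a$)
$\left(476970 - 118557\right) \left(w{\left(499,-54 \right)} + 475020\right) = \left(476970 - 118557\right) \left(499 \left(1 - 54\right) + 475020\right) = 358413 \left(499 \left(-53\right) + 475020\right) = 358413 \left(-26447 + 475020\right) = 358413 \cdot 448573 = 160774394649$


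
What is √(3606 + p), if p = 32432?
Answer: √36038 ≈ 189.84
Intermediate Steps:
√(3606 + p) = √(3606 + 32432) = √36038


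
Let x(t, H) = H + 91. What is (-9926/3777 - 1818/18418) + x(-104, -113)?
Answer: -860054473/34782393 ≈ -24.727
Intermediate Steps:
x(t, H) = 91 + H
(-9926/3777 - 1818/18418) + x(-104, -113) = (-9926/3777 - 1818/18418) + (91 - 113) = (-9926*1/3777 - 1818*1/18418) - 22 = (-9926/3777 - 909/9209) - 22 = -94841827/34782393 - 22 = -860054473/34782393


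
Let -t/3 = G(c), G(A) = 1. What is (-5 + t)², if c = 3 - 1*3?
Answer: 64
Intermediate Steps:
c = 0 (c = 3 - 3 = 0)
t = -3 (t = -3*1 = -3)
(-5 + t)² = (-5 - 3)² = (-8)² = 64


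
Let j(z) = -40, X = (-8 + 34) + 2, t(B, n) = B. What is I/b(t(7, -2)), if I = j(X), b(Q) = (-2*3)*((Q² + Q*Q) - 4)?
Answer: 10/141 ≈ 0.070922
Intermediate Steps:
X = 28 (X = 26 + 2 = 28)
b(Q) = 24 - 12*Q² (b(Q) = -6*((Q² + Q²) - 4) = -6*(2*Q² - 4) = -6*(-4 + 2*Q²) = 24 - 12*Q²)
I = -40
I/b(t(7, -2)) = -40/(24 - 12*7²) = -40/(24 - 12*49) = -40/(24 - 588) = -40/(-564) = -40*(-1/564) = 10/141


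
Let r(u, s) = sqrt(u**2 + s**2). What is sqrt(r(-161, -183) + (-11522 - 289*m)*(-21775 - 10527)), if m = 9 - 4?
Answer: sqrt(418860034 + sqrt(59410)) ≈ 20466.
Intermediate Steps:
m = 5
r(u, s) = sqrt(s**2 + u**2)
sqrt(r(-161, -183) + (-11522 - 289*m)*(-21775 - 10527)) = sqrt(sqrt((-183)**2 + (-161)**2) + (-11522 - 289*5)*(-21775 - 10527)) = sqrt(sqrt(33489 + 25921) + (-11522 - 1445)*(-32302)) = sqrt(sqrt(59410) - 12967*(-32302)) = sqrt(sqrt(59410) + 418860034) = sqrt(418860034 + sqrt(59410))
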